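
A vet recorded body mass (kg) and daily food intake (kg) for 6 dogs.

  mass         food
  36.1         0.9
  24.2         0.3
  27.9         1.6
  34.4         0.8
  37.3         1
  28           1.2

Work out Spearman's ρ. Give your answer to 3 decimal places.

0.086

Rank mass: 5, 1, 2, 4, 6, 3
Rank food: 3, 1, 6, 2, 4, 5
d = rank(mass) − rank(food): 2, 0, -4, 2, 2, -2; Σd² = 32
ρ = 1 − 6Σd² / [n(n²−1)] = 1 − 6×32 / (6×35) = 1 − 192/210 ≈ 0.086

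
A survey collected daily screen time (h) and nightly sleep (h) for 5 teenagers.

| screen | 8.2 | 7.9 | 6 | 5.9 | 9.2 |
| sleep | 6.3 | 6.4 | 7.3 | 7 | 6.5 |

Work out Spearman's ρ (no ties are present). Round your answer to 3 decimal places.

Rank screen: 4, 3, 2, 1, 5
Rank sleep: 1, 2, 5, 4, 3
d = rank(screen) − rank(sleep): 3, 1, -3, -3, 2; Σd² = 32
ρ = 1 − 6Σd² / [n(n²−1)] = 1 − 6×32 / (5×24) = 1 − 192/120 ≈ -0.600

-0.600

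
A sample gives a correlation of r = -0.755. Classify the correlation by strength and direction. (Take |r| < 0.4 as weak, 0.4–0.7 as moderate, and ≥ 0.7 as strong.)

r = -0.755 < 0 so the relationship is negative.
|r| = 0.755, which falls in the strong range.

strong negative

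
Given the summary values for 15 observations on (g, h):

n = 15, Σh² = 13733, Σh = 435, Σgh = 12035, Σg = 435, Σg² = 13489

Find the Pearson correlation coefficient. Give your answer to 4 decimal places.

r = (nΣgh − ΣgΣh) / √[(nΣg² − (Σg)²)(nΣh² − (Σh)²)]
Numerator: 15×12035 − 435×435 = -8700
Denominator: √[(202335 − 189225)(205995 − 189225)] = √[13110 × 16770] = 14827.4981
r = -8700 / 14827.4981 ≈ -0.5867

-0.5867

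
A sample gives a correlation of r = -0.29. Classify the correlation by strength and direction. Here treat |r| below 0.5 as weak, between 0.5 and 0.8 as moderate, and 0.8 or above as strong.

weak negative

r = -0.29 < 0 so the relationship is negative.
|r| = 0.29, which falls in the weak range.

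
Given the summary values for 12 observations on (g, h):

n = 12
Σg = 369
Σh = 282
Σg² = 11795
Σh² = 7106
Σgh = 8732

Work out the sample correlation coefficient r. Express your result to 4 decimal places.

0.1306

r = (nΣgh − ΣgΣh) / √[(nΣg² − (Σg)²)(nΣh² − (Σh)²)]
Numerator: 12×8732 − 369×282 = 726
Denominator: √[(141540 − 136161)(85272 − 79524)] = √[5379 × 5748] = 5560.4399
r = 726 / 5560.4399 ≈ 0.1306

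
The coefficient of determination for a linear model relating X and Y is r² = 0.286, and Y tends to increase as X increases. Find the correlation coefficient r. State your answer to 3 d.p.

|r| = √0.286 = 0.535
The association is positive, so r = 0.535.

0.535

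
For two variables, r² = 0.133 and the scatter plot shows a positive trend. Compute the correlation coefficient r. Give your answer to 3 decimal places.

|r| = √0.133 = 0.365
The association is positive, so r = 0.365.

0.365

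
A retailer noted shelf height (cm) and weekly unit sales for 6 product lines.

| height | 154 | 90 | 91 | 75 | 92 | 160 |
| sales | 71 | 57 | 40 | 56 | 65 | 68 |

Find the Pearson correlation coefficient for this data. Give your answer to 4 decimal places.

0.6652

n = 6, Σx = 662, Σy = 357, Σx² = 79786, Σy² = 21875, Σxy = 40764
nΣxy − ΣxΣy = 244584 − 236334 = 8250
nΣx² − (Σx)² = 478716 − 438244 = 40472; nΣy² − (Σy)² = 131250 − 127449 = 3801
r = 8250 / √(40472 × 3801) = 8250 / 12402.9864 ≈ 0.6652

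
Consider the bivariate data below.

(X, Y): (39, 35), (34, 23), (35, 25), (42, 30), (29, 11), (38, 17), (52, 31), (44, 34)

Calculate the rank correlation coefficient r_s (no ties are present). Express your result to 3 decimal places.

0.762

Rank X: 5, 2, 3, 6, 1, 4, 8, 7
Rank Y: 8, 3, 4, 5, 1, 2, 6, 7
d = rank(X) − rank(Y): -3, -1, -1, 1, 0, 2, 2, 0; Σd² = 20
ρ = 1 − 6Σd² / [n(n²−1)] = 1 − 6×20 / (8×63) = 1 − 120/504 ≈ 0.762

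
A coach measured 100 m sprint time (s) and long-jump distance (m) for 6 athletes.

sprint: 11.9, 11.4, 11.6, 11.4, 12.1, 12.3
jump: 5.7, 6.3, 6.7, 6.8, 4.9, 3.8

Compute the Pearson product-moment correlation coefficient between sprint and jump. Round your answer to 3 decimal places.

n = 6, Σx = 70.7, Σy = 34.2, Σx² = 833.79, Σy² = 201.76, Σxy = 400.92
nΣxy − ΣxΣy = 2405.52 − 2417.94 = -12.42
nΣx² − (Σx)² = 5002.74 − 4998.49 = 4.25; nΣy² − (Σy)² = 1210.56 − 1169.64 = 40.92
r = -12.42 / √(4.25 × 40.92) = -12.42 / 13.1875 ≈ -0.942

-0.942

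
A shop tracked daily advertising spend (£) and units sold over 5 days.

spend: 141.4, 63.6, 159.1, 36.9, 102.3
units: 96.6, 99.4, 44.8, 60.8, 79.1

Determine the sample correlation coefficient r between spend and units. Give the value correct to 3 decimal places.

n = 5, Σx = 503.3, Σy = 380.7, Σx² = 61178.63, Σy² = 31172.41, Σxy = 37444.21
nΣxy − ΣxΣy = 187221.05 − 191606.31 = -4385.26
nΣx² − (Σx)² = 305893.15 − 253310.89 = 52582.26; nΣy² − (Σy)² = 155862.05 − 144932.49 = 10929.56
r = -4385.26 / √(52582.26 × 10929.56) = -4385.26 / 23972.9215 ≈ -0.183

-0.183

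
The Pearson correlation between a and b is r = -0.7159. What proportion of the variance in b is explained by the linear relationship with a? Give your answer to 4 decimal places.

r² = (-0.7159)² = 0.5125

0.5125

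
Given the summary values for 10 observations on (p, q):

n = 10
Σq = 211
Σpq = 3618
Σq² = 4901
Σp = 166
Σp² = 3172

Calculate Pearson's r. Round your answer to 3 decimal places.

0.267

r = (nΣpq − ΣpΣq) / √[(nΣp² − (Σp)²)(nΣq² − (Σq)²)]
Numerator: 10×3618 − 166×211 = 1154
Denominator: √[(31720 − 27556)(49010 − 44521)] = √[4164 × 4489] = 4323.4472
r = 1154 / 4323.4472 ≈ 0.267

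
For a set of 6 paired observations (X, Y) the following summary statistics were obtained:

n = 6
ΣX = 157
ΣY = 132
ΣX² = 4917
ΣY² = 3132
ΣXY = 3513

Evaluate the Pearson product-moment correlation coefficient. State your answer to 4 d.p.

0.1374

r = (nΣXY − ΣXΣY) / √[(nΣX² − (ΣX)²)(nΣY² − (ΣY)²)]
Numerator: 6×3513 − 157×132 = 354
Denominator: √[(29502 − 24649)(18792 − 17424)] = √[4853 × 1368] = 2576.6071
r = 354 / 2576.6071 ≈ 0.1374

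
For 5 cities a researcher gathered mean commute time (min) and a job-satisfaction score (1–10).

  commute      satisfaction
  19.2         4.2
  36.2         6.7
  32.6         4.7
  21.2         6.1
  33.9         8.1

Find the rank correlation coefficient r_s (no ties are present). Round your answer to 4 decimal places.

0.8000

Rank commute: 1, 5, 3, 2, 4
Rank satisfaction: 1, 4, 2, 3, 5
d = rank(commute) − rank(satisfaction): 0, 1, 1, -1, -1; Σd² = 4
ρ = 1 − 6Σd² / [n(n²−1)] = 1 − 6×4 / (5×24) = 1 − 24/120 ≈ 0.8000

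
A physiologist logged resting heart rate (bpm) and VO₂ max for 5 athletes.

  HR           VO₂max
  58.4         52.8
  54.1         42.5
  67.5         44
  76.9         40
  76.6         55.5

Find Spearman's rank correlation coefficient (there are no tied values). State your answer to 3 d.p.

Rank HR: 2, 1, 3, 5, 4
Rank VO₂max: 4, 2, 3, 1, 5
d = rank(HR) − rank(VO₂max): -2, -1, 0, 4, -1; Σd² = 22
ρ = 1 − 6Σd² / [n(n²−1)] = 1 − 6×22 / (5×24) = 1 − 132/120 ≈ -0.100

-0.100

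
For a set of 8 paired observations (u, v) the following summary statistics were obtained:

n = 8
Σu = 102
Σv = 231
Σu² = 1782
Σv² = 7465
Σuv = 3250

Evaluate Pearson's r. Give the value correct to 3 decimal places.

0.493

r = (nΣuv − ΣuΣv) / √[(nΣu² − (Σu)²)(nΣv² − (Σv)²)]
Numerator: 8×3250 − 102×231 = 2438
Denominator: √[(14256 − 10404)(59720 − 53361)] = √[3852 × 6359] = 4949.2290
r = 2438 / 4949.2290 ≈ 0.493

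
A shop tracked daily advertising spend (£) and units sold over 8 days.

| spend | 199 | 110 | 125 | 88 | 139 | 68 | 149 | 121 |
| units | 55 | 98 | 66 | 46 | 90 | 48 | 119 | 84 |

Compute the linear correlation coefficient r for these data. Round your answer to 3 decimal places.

n = 8, Σx = 999, Σy = 606, Σx² = 135857, Σy² = 50722, Σxy = 77692
nΣxy − ΣxΣy = 621536 − 605394 = 16142
nΣx² − (Σx)² = 1086856 − 998001 = 88855; nΣy² − (Σy)² = 405776 − 367236 = 38540
r = 16142 / √(88855 × 38540) = 16142 / 58518.9858 ≈ 0.276

0.276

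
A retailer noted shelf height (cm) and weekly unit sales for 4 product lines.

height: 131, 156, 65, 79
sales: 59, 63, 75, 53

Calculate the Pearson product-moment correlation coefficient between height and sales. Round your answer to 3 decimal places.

-0.266

n = 4, Σx = 431, Σy = 250, Σx² = 51963, Σy² = 15884, Σxy = 26619
nΣxy − ΣxΣy = 106476 − 107750 = -1274
nΣx² − (Σx)² = 207852 − 185761 = 22091; nΣy² − (Σy)² = 63536 − 62500 = 1036
r = -1274 / √(22091 × 1036) = -1274 / 4783.9603 ≈ -0.266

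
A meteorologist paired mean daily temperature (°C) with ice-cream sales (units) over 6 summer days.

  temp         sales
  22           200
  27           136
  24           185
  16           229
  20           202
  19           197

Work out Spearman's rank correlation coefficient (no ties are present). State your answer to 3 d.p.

Rank temp: 4, 6, 5, 1, 3, 2
Rank sales: 4, 1, 2, 6, 5, 3
d = rank(temp) − rank(sales): 0, 5, 3, -5, -2, -1; Σd² = 64
ρ = 1 − 6Σd² / [n(n²−1)] = 1 − 6×64 / (6×35) = 1 − 384/210 ≈ -0.829

-0.829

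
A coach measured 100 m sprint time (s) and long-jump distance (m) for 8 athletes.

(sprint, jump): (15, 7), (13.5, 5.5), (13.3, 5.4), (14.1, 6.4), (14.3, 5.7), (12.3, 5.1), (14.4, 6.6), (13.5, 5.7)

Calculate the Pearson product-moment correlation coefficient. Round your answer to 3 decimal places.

n = 8, Σx = 110.4, Σy = 47.4, Σx² = 1528.34, Σy² = 283.92, Σxy = 657.54
nΣxy − ΣxΣy = 5260.32 − 5232.96 = 27.36
nΣx² − (Σx)² = 12226.72 − 12188.16 = 38.56; nΣy² − (Σy)² = 2271.36 − 2246.76 = 24.6
r = 27.36 / √(38.56 × 24.6) = 27.36 / 30.7990 ≈ 0.888

0.888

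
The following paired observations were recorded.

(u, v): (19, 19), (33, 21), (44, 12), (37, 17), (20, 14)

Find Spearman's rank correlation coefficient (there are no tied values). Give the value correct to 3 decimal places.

Rank u: 1, 3, 5, 4, 2
Rank v: 4, 5, 1, 3, 2
d = rank(u) − rank(v): -3, -2, 4, 1, 0; Σd² = 30
ρ = 1 − 6Σd² / [n(n²−1)] = 1 − 6×30 / (5×24) = 1 − 180/120 ≈ -0.500

-0.500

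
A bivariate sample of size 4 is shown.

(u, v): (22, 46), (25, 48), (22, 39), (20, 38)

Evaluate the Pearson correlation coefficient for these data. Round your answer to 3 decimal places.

n = 4, Σu = 89, Σv = 171, Σu² = 1993, Σv² = 7385, Σuv = 3830
nΣuv − ΣuΣv = 15320 − 15219 = 101
nΣu² − (Σu)² = 7972 − 7921 = 51; nΣv² − (Σv)² = 29540 − 29241 = 299
r = 101 / √(51 × 299) = 101 / 123.4868 ≈ 0.818

0.818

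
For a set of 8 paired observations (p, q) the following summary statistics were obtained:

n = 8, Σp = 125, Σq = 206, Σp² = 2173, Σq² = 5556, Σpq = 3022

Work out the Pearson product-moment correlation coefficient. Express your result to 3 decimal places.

-0.837

r = (nΣpq − ΣpΣq) / √[(nΣp² − (Σp)²)(nΣq² − (Σq)²)]
Numerator: 8×3022 − 125×206 = -1574
Denominator: √[(17384 − 15625)(44448 − 42436)] = √[1759 × 2012] = 1881.2517
r = -1574 / 1881.2517 ≈ -0.837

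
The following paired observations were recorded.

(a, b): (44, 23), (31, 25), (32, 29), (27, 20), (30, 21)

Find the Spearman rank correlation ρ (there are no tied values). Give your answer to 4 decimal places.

Rank a: 5, 3, 4, 1, 2
Rank b: 3, 4, 5, 1, 2
d = rank(a) − rank(b): 2, -1, -1, 0, 0; Σd² = 6
ρ = 1 − 6Σd² / [n(n²−1)] = 1 − 6×6 / (5×24) = 1 − 36/120 ≈ 0.7000

0.7000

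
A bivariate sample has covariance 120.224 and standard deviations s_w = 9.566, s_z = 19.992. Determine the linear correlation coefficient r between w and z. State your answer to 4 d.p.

0.6286

r = Cov(w,z) / (s_w · s_z) = 120.224 / (9.566 × 19.992)
  = 120.224 / 191.2435 ≈ 0.6286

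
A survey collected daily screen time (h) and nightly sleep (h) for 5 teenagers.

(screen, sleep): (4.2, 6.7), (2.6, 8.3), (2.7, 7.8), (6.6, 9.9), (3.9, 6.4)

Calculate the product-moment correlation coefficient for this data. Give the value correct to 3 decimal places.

n = 5, Σx = 20, Σy = 39.1, Σx² = 90.46, Σy² = 313.59, Σxy = 161.08
nΣxy − ΣxΣy = 805.4 − 782 = 23.4
nΣx² − (Σx)² = 452.3 − 400 = 52.3; nΣy² − (Σy)² = 1567.95 − 1528.81 = 39.14
r = 23.4 / √(52.3 × 39.14) = 23.4 / 45.2440 ≈ 0.517

0.517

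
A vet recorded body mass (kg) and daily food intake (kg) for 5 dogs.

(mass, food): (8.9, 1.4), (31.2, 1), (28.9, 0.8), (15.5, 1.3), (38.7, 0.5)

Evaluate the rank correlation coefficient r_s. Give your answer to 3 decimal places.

-0.900

Rank mass: 1, 4, 3, 2, 5
Rank food: 5, 3, 2, 4, 1
d = rank(mass) − rank(food): -4, 1, 1, -2, 4; Σd² = 38
ρ = 1 − 6Σd² / [n(n²−1)] = 1 − 6×38 / (5×24) = 1 − 228/120 ≈ -0.900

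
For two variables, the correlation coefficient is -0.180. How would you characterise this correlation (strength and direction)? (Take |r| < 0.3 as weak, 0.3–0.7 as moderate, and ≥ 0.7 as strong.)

r = -0.180 < 0 so the relationship is negative.
|r| = 0.180, which falls in the weak range.

weak negative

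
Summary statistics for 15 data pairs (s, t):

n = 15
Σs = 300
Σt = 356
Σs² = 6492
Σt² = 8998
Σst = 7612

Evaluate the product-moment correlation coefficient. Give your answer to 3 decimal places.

0.947

r = (nΣst − ΣsΣt) / √[(nΣs² − (Σs)²)(nΣt² − (Σt)²)]
Numerator: 15×7612 − 300×356 = 7380
Denominator: √[(97380 − 90000)(134970 − 126736)] = √[7380 × 8234] = 7795.3140
r = 7380 / 7795.3140 ≈ 0.947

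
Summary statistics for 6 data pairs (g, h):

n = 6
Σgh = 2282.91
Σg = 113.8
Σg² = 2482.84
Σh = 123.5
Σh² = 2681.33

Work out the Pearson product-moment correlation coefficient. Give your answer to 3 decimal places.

-0.280

r = (nΣgh − ΣgΣh) / √[(nΣg² − (Σg)²)(nΣh² − (Σh)²)]
Numerator: 6×2282.91 − 113.8×123.5 = -356.84
Denominator: √[(14897.04 − 12950.44)(16087.98 − 15252.25)] = √[1946.6 × 835.73] = 1275.4733
r = -356.84 / 1275.4733 ≈ -0.280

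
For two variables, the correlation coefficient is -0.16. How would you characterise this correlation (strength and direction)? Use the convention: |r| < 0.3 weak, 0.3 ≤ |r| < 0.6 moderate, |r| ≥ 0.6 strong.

weak negative

r = -0.16 < 0 so the relationship is negative.
|r| = 0.16, which falls in the weak range.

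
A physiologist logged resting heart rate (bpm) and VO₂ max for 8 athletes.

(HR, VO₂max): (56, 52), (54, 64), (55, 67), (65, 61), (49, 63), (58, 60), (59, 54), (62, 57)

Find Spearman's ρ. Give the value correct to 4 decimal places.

Rank HR: 4, 2, 3, 8, 1, 5, 6, 7
Rank VO₂max: 1, 7, 8, 5, 6, 4, 2, 3
d = rank(HR) − rank(VO₂max): 3, -5, -5, 3, -5, 1, 4, 4; Σd² = 126
ρ = 1 − 6Σd² / [n(n²−1)] = 1 − 6×126 / (8×63) = 1 − 756/504 ≈ -0.5000

-0.5000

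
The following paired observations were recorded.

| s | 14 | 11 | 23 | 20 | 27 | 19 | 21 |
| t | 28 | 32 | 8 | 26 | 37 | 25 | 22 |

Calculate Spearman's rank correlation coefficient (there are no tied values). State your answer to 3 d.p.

Rank s: 2, 1, 6, 4, 7, 3, 5
Rank t: 5, 6, 1, 4, 7, 3, 2
d = rank(s) − rank(t): -3, -5, 5, 0, 0, 0, 3; Σd² = 68
ρ = 1 − 6Σd² / [n(n²−1)] = 1 − 6×68 / (7×48) = 1 − 408/336 ≈ -0.214

-0.214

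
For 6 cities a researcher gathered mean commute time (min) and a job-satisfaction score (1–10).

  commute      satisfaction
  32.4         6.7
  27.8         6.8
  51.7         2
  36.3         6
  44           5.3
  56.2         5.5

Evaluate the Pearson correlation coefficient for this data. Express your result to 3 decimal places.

n = 6, Σx = 248.4, Σy = 32.3, Σx² = 10907.62, Σy² = 189.47, Σxy = 1269.62
nΣxy − ΣxΣy = 7617.72 − 8023.32 = -405.6
nΣx² − (Σx)² = 65445.72 − 61702.56 = 3743.16; nΣy² − (Σy)² = 1136.82 − 1043.29 = 93.53
r = -405.6 / √(3743.16 × 93.53) = -405.6 / 591.6906 ≈ -0.685

-0.685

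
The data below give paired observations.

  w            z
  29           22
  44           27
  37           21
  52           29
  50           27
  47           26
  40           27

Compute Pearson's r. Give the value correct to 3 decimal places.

n = 7, Σw = 299, Σz = 179, Σw² = 13159, Σz² = 4629, Σwz = 7763
nΣwz − ΣwΣz = 54341 − 53521 = 820
nΣw² − (Σw)² = 92113 − 89401 = 2712; nΣz² − (Σz)² = 32403 − 32041 = 362
r = 820 / √(2712 × 362) = 820 / 990.8300 ≈ 0.828

0.828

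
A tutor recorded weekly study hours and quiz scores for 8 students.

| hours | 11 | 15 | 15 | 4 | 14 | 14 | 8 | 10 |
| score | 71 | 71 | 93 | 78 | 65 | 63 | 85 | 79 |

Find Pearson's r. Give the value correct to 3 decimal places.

-0.240

n = 8, Σx = 91, Σy = 605, Σx² = 1143, Σy² = 46475, Σxy = 6815
nΣxy − ΣxΣy = 54520 − 55055 = -535
nΣx² − (Σx)² = 9144 − 8281 = 863; nΣy² − (Σy)² = 371800 − 366025 = 5775
r = -535 / √(863 × 5775) = -535 / 2232.4482 ≈ -0.240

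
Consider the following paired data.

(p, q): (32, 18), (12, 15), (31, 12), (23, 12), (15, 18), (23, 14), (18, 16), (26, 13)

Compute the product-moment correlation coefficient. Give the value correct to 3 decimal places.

n = 8, Σp = 180, Σq = 118, Σp² = 4412, Σq² = 1782, Σpq = 2622
nΣpq − ΣpΣq = 20976 − 21240 = -264
nΣp² − (Σp)² = 35296 − 32400 = 2896; nΣq² − (Σq)² = 14256 − 13924 = 332
r = -264 / √(2896 × 332) = -264 / 980.5468 ≈ -0.269

-0.269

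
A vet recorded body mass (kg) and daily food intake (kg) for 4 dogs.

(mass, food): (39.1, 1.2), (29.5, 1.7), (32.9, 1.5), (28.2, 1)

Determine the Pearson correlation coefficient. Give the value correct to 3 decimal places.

n = 4, Σx = 129.7, Σy = 5.4, Σx² = 4276.71, Σy² = 7.58, Σxy = 174.62
nΣxy − ΣxΣy = 698.48 − 700.38 = -1.9
nΣx² − (Σx)² = 17106.84 − 16822.09 = 284.75; nΣy² − (Σy)² = 30.32 − 29.16 = 1.16
r = -1.9 / √(284.75 × 1.16) = -1.9 / 18.1744 ≈ -0.105

-0.105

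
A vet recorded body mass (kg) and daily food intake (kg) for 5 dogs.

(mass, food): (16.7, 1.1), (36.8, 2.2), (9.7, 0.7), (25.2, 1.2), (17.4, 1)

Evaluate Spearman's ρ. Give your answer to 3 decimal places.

Rank mass: 2, 5, 1, 4, 3
Rank food: 3, 5, 1, 4, 2
d = rank(mass) − rank(food): -1, 0, 0, 0, 1; Σd² = 2
ρ = 1 − 6Σd² / [n(n²−1)] = 1 − 6×2 / (5×24) = 1 − 12/120 ≈ 0.900

0.900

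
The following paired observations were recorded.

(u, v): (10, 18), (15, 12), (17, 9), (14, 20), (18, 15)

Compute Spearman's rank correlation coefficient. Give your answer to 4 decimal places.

-0.6000

Rank u: 1, 3, 4, 2, 5
Rank v: 4, 2, 1, 5, 3
d = rank(u) − rank(v): -3, 1, 3, -3, 2; Σd² = 32
ρ = 1 − 6Σd² / [n(n²−1)] = 1 − 6×32 / (5×24) = 1 − 192/120 ≈ -0.6000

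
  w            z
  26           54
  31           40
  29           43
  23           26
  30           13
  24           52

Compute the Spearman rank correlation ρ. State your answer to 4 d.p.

-0.2571

Rank w: 3, 6, 4, 1, 5, 2
Rank z: 6, 3, 4, 2, 1, 5
d = rank(w) − rank(z): -3, 3, 0, -1, 4, -3; Σd² = 44
ρ = 1 − 6Σd² / [n(n²−1)] = 1 − 6×44 / (6×35) = 1 − 264/210 ≈ -0.2571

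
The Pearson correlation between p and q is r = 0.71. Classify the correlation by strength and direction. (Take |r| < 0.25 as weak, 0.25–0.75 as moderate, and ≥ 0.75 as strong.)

moderate positive

r = 0.71 > 0 so the relationship is positive.
|r| = 0.71, which falls in the moderate range.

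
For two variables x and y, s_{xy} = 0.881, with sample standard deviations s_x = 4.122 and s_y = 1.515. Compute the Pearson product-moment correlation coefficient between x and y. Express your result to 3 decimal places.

0.141

r = Cov(x,y) / (s_x · s_y) = 0.881 / (4.122 × 1.515)
  = 0.881 / 6.2448 ≈ 0.141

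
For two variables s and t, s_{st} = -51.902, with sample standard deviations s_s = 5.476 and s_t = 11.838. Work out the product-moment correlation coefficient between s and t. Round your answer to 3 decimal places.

-0.801

r = Cov(s,t) / (s_s · s_t) = -51.902 / (5.476 × 11.838)
  = -51.902 / 64.8249 ≈ -0.801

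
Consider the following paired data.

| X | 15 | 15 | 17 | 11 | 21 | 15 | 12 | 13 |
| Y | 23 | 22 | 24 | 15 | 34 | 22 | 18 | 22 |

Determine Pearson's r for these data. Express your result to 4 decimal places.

n = 8, ΣX = 119, ΣY = 180, ΣX² = 1839, ΣY² = 4262, ΣXY = 2794
nΣXY − ΣXΣY = 22352 − 21420 = 932
nΣX² − (ΣX)² = 14712 − 14161 = 551; nΣY² − (ΣY)² = 34096 − 32400 = 1696
r = 932 / √(551 × 1696) = 932 / 966.6933 ≈ 0.9641

0.9641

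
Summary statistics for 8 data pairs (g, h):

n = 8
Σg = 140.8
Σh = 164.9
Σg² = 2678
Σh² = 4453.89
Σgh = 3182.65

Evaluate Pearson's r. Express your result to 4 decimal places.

r = (nΣgh − ΣgΣh) / √[(nΣg² − (Σg)²)(nΣh² − (Σh)²)]
Numerator: 8×3182.65 − 140.8×164.9 = 2243.28
Denominator: √[(21424 − 19824.64)(35631.12 − 27192.01)] = √[1599.36 × 8439.11] = 3673.8502
r = 2243.28 / 3673.8502 ≈ 0.6106

0.6106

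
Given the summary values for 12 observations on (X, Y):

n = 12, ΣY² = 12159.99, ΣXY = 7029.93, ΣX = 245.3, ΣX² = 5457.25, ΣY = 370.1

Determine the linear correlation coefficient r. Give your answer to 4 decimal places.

-0.9320

r = (nΣXY − ΣXΣY) / √[(nΣX² − (ΣX)²)(nΣY² − (ΣY)²)]
Numerator: 12×7029.93 − 245.3×370.1 = -6426.37
Denominator: √[(65487 − 60172.09)(145919.88 − 136974.01)] = √[5314.91 × 8945.87] = 6895.3966
r = -6426.37 / 6895.3966 ≈ -0.9320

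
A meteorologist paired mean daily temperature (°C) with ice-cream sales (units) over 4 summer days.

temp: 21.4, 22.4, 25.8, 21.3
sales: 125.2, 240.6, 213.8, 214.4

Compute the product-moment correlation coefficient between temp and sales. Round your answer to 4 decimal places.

n = 4, Σx = 90.9, Σy = 794, Σx² = 2079.05, Σy² = 165241.2, Σxy = 18151.48
nΣxy − ΣxΣy = 72605.92 − 72174.6 = 431.32
nΣx² − (Σx)² = 8316.2 − 8262.81 = 53.39; nΣy² − (Σy)² = 660964.8 − 630436 = 30528.8
r = 431.32 / √(53.39 × 30528.8) = 431.32 / 1276.6881 ≈ 0.3378

0.3378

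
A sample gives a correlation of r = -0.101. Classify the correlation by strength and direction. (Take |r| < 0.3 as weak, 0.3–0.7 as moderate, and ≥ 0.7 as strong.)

r = -0.101 < 0 so the relationship is negative.
|r| = 0.101, which falls in the weak range.

weak negative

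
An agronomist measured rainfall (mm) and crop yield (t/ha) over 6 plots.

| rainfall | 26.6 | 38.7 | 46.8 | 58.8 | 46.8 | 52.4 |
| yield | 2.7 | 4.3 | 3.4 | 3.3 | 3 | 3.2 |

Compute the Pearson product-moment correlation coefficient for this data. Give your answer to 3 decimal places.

n = 6, Σx = 270.1, Σy = 19.9, Σx² = 12788.93, Σy² = 67.47, Σxy = 899.47
nΣxy − ΣxΣy = 5396.82 − 5374.99 = 21.83
nΣx² − (Σx)² = 76733.58 − 72954.01 = 3779.57; nΣy² − (Σy)² = 404.82 − 396.01 = 8.81
r = 21.83 / √(3779.57 × 8.81) = 21.83 / 182.4774 ≈ 0.120

0.120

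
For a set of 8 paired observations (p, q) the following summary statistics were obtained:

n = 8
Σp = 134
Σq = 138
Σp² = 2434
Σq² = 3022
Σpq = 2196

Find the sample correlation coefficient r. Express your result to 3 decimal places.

-0.331

r = (nΣpq − ΣpΣq) / √[(nΣp² − (Σp)²)(nΣq² − (Σq)²)]
Numerator: 8×2196 − 134×138 = -924
Denominator: √[(19472 − 17956)(24176 − 19044)] = √[1516 × 5132] = 2789.2852
r = -924 / 2789.2852 ≈ -0.331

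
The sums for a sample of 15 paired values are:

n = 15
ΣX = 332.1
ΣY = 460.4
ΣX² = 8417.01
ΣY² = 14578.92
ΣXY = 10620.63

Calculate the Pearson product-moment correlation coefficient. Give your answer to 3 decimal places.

0.619

r = (nΣXY − ΣXΣY) / √[(nΣX² − (ΣX)²)(nΣY² − (ΣY)²)]
Numerator: 15×10620.63 − 332.1×460.4 = 6410.61
Denominator: √[(126255.15 − 110290.41)(218683.8 − 211968.16)] = √[15964.74 × 6715.64] = 10354.3926
r = 6410.61 / 10354.3926 ≈ 0.619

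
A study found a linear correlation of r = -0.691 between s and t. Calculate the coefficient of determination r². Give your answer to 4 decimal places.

0.4775

r² = (-0.691)² = 0.4775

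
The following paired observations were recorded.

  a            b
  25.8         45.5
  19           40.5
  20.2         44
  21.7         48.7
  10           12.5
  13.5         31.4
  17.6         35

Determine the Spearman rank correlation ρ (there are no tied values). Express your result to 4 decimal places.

0.9643

Rank a: 7, 4, 5, 6, 1, 2, 3
Rank b: 6, 4, 5, 7, 1, 2, 3
d = rank(a) − rank(b): 1, 0, 0, -1, 0, 0, 0; Σd² = 2
ρ = 1 − 6Σd² / [n(n²−1)] = 1 − 6×2 / (7×48) = 1 − 12/336 ≈ 0.9643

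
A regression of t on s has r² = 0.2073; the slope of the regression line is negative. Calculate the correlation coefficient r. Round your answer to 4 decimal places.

|r| = √0.2073 = 0.4553
The association is negative, so r = −0.4553.

-0.4553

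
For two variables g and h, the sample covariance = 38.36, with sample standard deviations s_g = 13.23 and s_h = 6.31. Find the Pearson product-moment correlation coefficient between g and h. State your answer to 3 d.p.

0.460

r = Cov(g,h) / (s_g · s_h) = 38.36 / (13.23 × 6.31)
  = 38.36 / 83.4813 ≈ 0.460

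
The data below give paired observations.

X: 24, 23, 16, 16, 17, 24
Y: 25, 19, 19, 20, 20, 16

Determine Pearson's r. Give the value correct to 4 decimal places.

n = 6, ΣX = 120, ΣY = 119, ΣX² = 2482, ΣY² = 2403, ΣXY = 2385
nΣXY − ΣXΣY = 14310 − 14280 = 30
nΣX² − (ΣX)² = 14892 − 14400 = 492; nΣY² − (ΣY)² = 14418 − 14161 = 257
r = 30 / √(492 × 257) = 30 / 355.5897 ≈ 0.0844

0.0844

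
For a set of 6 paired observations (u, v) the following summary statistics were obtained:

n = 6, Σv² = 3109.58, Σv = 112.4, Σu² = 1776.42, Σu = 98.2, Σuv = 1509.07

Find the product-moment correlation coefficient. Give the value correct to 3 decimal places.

-0.802

r = (nΣuv − ΣuΣv) / √[(nΣu² − (Σu)²)(nΣv² − (Σv)²)]
Numerator: 6×1509.07 − 98.2×112.4 = -1983.26
Denominator: √[(10658.52 − 9643.24)(18657.48 − 12633.76)] = √[1015.28 × 6023.72] = 2473.0068
r = -1983.26 / 2473.0068 ≈ -0.802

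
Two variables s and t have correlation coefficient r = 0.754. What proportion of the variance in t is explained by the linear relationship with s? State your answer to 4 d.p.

0.5685

r² = (0.754)² = 0.5685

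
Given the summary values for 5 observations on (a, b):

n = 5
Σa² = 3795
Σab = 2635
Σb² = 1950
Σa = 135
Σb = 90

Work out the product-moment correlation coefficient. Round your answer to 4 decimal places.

0.9214

r = (nΣab − ΣaΣb) / √[(nΣa² − (Σa)²)(nΣb² − (Σb)²)]
Numerator: 5×2635 − 135×90 = 1025
Denominator: √[(18975 − 18225)(9750 − 8100)] = √[750 × 1650] = 1112.4298
r = 1025 / 1112.4298 ≈ 0.9214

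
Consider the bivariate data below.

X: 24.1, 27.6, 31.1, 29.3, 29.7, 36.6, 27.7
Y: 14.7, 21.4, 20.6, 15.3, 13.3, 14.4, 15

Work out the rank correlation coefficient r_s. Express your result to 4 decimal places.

Rank X: 1, 2, 6, 4, 5, 7, 3
Rank Y: 3, 7, 6, 5, 1, 2, 4
d = rank(X) − rank(Y): -2, -5, 0, -1, 4, 5, -1; Σd² = 72
ρ = 1 − 6Σd² / [n(n²−1)] = 1 − 6×72 / (7×48) = 1 − 432/336 ≈ -0.2857

-0.2857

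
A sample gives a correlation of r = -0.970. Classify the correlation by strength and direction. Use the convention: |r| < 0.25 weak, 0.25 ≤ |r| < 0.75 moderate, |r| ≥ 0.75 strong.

r = -0.970 < 0 so the relationship is negative.
|r| = 0.970, which falls in the strong range.

strong negative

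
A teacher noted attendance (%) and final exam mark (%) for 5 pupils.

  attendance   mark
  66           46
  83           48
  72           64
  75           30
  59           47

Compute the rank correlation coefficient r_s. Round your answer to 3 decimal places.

0.100

Rank attendance: 2, 5, 3, 4, 1
Rank mark: 2, 4, 5, 1, 3
d = rank(attendance) − rank(mark): 0, 1, -2, 3, -2; Σd² = 18
ρ = 1 − 6Σd² / [n(n²−1)] = 1 − 6×18 / (5×24) = 1 − 108/120 ≈ 0.100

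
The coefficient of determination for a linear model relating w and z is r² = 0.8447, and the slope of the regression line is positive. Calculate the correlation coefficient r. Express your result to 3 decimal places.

|r| = √0.8447 = 0.919
The association is positive, so r = 0.919.

0.919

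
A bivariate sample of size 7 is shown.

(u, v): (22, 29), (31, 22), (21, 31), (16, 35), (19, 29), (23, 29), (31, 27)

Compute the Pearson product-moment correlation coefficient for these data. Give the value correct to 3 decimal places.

-0.869

n = 7, Σu = 163, Σv = 202, Σu² = 3993, Σv² = 5922, Σuv = 4586
nΣuv − ΣuΣv = 32102 − 32926 = -824
nΣu² − (Σu)² = 27951 − 26569 = 1382; nΣv² − (Σv)² = 41454 − 40804 = 650
r = -824 / √(1382 × 650) = -824 / 947.7869 ≈ -0.869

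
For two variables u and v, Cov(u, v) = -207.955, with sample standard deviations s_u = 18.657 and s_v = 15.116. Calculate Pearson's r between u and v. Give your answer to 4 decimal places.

r = Cov(u,v) / (s_u · s_v) = -207.955 / (18.657 × 15.116)
  = -207.955 / 282.0192 ≈ -0.7374

-0.7374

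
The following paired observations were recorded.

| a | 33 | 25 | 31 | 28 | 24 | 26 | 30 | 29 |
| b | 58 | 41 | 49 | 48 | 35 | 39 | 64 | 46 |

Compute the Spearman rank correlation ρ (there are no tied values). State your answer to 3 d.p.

0.881

Rank a: 8, 2, 7, 4, 1, 3, 6, 5
Rank b: 7, 3, 6, 5, 1, 2, 8, 4
d = rank(a) − rank(b): 1, -1, 1, -1, 0, 1, -2, 1; Σd² = 10
ρ = 1 − 6Σd² / [n(n²−1)] = 1 − 6×10 / (8×63) = 1 − 60/504 ≈ 0.881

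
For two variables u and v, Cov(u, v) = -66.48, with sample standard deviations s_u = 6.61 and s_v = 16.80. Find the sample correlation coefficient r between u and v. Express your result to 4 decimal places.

r = Cov(u,v) / (s_u · s_v) = -66.48 / (6.61 × 16.80)
  = -66.48 / 111.0480 ≈ -0.5987

-0.5987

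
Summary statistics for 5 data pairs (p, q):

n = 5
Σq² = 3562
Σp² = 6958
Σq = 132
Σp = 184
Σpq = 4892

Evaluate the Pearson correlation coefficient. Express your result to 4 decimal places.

0.2865

r = (nΣpq − ΣpΣq) / √[(nΣp² − (Σp)²)(nΣq² − (Σq)²)]
Numerator: 5×4892 − 184×132 = 172
Denominator: √[(34790 − 33856)(17810 − 17424)] = √[934 × 386] = 600.4365
r = 172 / 600.4365 ≈ 0.2865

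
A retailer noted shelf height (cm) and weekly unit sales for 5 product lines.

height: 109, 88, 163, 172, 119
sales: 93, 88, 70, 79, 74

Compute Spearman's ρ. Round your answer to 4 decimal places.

Rank height: 2, 1, 4, 5, 3
Rank sales: 5, 4, 1, 3, 2
d = rank(height) − rank(sales): -3, -3, 3, 2, 1; Σd² = 32
ρ = 1 − 6Σd² / [n(n²−1)] = 1 − 6×32 / (5×24) = 1 − 192/120 ≈ -0.6000

-0.6000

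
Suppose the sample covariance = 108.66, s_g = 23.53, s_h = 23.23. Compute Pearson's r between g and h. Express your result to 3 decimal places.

r = Cov(g,h) / (s_g · s_h) = 108.66 / (23.53 × 23.23)
  = 108.66 / 546.6019 ≈ 0.199

0.199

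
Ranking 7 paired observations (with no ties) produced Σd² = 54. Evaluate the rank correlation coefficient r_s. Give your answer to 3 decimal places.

0.036

ρ = 1 − 6Σd² / [n(n²−1)] = 1 − 6×54 / (7×48)
  = 1 − 324/336 = 1 − 0.9643 ≈ 0.036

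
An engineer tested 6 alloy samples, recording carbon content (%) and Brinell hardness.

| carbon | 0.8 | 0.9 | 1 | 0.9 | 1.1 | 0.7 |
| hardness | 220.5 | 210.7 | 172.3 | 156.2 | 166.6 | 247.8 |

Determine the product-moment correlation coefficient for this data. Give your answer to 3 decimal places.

n = 6, Σx = 5.4, Σy = 1174.1, Σx² = 4.96, Σy² = 236260.87, Σxy = 1035.63
nΣxy − ΣxΣy = 6213.78 − 6340.14 = -126.36
nΣx² − (Σx)² = 29.76 − 29.16 = 0.6; nΣy² − (Σy)² = 1417565.22 − 1378510.81 = 39054.41
r = -126.36 / √(0.6 × 39054.41) = -126.36 / 153.0773 ≈ -0.825

-0.825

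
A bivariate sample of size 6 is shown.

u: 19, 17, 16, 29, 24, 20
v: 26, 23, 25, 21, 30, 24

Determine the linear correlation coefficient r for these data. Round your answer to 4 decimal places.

-0.1363

n = 6, Σu = 125, Σv = 149, Σu² = 2723, Σv² = 3747, Σuv = 3094
nΣuv − ΣuΣv = 18564 − 18625 = -61
nΣu² − (Σu)² = 16338 − 15625 = 713; nΣv² − (Σv)² = 22482 − 22201 = 281
r = -61 / √(713 × 281) = -61 / 447.6081 ≈ -0.1363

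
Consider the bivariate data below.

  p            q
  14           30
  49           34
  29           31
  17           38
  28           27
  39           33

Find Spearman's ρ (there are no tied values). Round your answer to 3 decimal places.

0.314

Rank p: 1, 6, 4, 2, 3, 5
Rank q: 2, 5, 3, 6, 1, 4
d = rank(p) − rank(q): -1, 1, 1, -4, 2, 1; Σd² = 24
ρ = 1 − 6Σd² / [n(n²−1)] = 1 − 6×24 / (6×35) = 1 − 144/210 ≈ 0.314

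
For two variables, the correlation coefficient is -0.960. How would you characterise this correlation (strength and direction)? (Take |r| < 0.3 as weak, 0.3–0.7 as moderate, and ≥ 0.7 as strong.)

r = -0.960 < 0 so the relationship is negative.
|r| = 0.960, which falls in the strong range.

strong negative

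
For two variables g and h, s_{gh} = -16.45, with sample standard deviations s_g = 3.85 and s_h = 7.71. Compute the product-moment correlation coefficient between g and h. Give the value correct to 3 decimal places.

r = Cov(g,h) / (s_g · s_h) = -16.45 / (3.85 × 7.71)
  = -16.45 / 29.6835 ≈ -0.554

-0.554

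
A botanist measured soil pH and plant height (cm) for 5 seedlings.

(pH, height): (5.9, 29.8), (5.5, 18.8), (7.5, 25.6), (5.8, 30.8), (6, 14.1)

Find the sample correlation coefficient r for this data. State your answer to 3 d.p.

0.141

n = 5, Σx = 30.7, Σy = 119.1, Σx² = 190.95, Σy² = 3044.29, Σxy = 734.46
nΣxy − ΣxΣy = 3672.3 − 3656.37 = 15.93
nΣx² − (Σx)² = 954.75 − 942.49 = 12.26; nΣy² − (Σy)² = 15221.45 − 14184.81 = 1036.64
r = 15.93 / √(12.26 × 1036.64) = 15.93 / 112.7351 ≈ 0.141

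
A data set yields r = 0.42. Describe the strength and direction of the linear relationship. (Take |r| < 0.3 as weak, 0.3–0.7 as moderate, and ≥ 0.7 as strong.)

moderate positive

r = 0.42 > 0 so the relationship is positive.
|r| = 0.42, which falls in the moderate range.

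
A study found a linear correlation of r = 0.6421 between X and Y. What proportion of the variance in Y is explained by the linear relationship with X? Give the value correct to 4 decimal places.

r² = (0.6421)² = 0.4123

0.4123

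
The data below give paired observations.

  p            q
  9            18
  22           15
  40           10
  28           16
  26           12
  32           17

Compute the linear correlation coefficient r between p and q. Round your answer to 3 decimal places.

-0.667

n = 6, Σp = 157, Σq = 88, Σp² = 4649, Σq² = 1338, Σpq = 2196
nΣpq − ΣpΣq = 13176 − 13816 = -640
nΣp² − (Σp)² = 27894 − 24649 = 3245; nΣq² − (Σq)² = 8028 − 7744 = 284
r = -640 / √(3245 × 284) = -640 / 959.9896 ≈ -0.667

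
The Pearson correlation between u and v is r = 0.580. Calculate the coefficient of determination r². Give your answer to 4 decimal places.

r² = (0.580)² = 0.3364

0.3364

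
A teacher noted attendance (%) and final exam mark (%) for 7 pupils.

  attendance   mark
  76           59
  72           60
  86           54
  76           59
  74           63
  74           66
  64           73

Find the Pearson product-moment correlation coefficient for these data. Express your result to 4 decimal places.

n = 7, Σx = 522, Σy = 434, Σx² = 39180, Σy² = 27132, Σxy = 32150
nΣxy − ΣxΣy = 225050 − 226548 = -1498
nΣx² − (Σx)² = 274260 − 272484 = 1776; nΣy² − (Σy)² = 189924 − 188356 = 1568
r = -1498 / √(1776 × 1568) = -1498 / 1668.7624 ≈ -0.8977

-0.8977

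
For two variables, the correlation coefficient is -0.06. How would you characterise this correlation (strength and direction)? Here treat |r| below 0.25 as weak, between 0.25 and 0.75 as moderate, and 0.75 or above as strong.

weak negative

r = -0.06 < 0 so the relationship is negative.
|r| = 0.06, which falls in the weak range.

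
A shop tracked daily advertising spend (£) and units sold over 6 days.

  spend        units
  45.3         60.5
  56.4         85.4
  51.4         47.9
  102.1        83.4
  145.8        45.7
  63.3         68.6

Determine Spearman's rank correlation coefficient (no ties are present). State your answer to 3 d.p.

Rank spend: 1, 3, 2, 5, 6, 4
Rank units: 3, 6, 2, 5, 1, 4
d = rank(spend) − rank(units): -2, -3, 0, 0, 5, 0; Σd² = 38
ρ = 1 − 6Σd² / [n(n²−1)] = 1 − 6×38 / (6×35) = 1 − 228/210 ≈ -0.086

-0.086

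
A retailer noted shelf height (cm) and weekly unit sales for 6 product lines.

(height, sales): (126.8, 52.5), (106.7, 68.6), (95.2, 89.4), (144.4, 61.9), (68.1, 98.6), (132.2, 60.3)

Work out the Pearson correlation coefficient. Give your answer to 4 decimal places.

n = 6, Σx = 673.4, Σy = 431.3, Σx² = 79491.98, Σy² = 32644.23, Σxy = 46112.18
nΣxy − ΣxΣy = 276673.08 − 290437.42 = -13764.34
nΣx² − (Σx)² = 476951.88 − 453467.56 = 23484.32; nΣy² − (Σy)² = 195865.38 − 186019.69 = 9845.69
r = -13764.34 / √(23484.32 × 9845.69) = -13764.34 / 15205.8980 ≈ -0.9052

-0.9052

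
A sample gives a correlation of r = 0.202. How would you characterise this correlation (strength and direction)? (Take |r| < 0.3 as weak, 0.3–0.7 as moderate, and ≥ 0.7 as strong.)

weak positive

r = 0.202 > 0 so the relationship is positive.
|r| = 0.202, which falls in the weak range.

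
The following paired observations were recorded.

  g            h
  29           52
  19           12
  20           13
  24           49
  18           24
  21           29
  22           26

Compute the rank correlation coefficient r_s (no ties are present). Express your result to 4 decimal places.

0.8571

Rank g: 7, 2, 3, 6, 1, 4, 5
Rank h: 7, 1, 2, 6, 3, 5, 4
d = rank(g) − rank(h): 0, 1, 1, 0, -2, -1, 1; Σd² = 8
ρ = 1 − 6Σd² / [n(n²−1)] = 1 − 6×8 / (7×48) = 1 − 48/336 ≈ 0.8571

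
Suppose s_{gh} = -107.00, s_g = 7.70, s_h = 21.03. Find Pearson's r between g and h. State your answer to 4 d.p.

r = Cov(g,h) / (s_g · s_h) = -107.00 / (7.70 × 21.03)
  = -107.00 / 161.9310 ≈ -0.6608

-0.6608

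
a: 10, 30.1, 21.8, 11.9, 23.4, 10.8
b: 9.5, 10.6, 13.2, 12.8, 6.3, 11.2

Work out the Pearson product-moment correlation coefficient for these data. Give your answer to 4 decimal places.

-0.2138

n = 6, Σa = 108, Σb = 63.6, Σa² = 2287.06, Σb² = 705.82, Σab = 1122.52
nΣab − ΣaΣb = 6735.12 − 6868.8 = -133.68
nΣa² − (Σa)² = 13722.36 − 11664 = 2058.36; nΣb² − (Σb)² = 4234.92 − 4044.96 = 189.96
r = -133.68 / √(2058.36 × 189.96) = -133.68 / 625.3048 ≈ -0.2138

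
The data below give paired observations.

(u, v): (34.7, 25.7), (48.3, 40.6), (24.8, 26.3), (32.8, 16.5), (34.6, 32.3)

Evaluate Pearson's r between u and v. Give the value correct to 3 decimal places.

n = 5, Σu = 175.2, Σv = 141.4, Σu² = 6425.02, Σv² = 4316.08, Σuv = 5163.79
nΣuv − ΣuΣv = 25818.95 − 24773.28 = 1045.67
nΣu² − (Σu)² = 32125.1 − 30695.04 = 1430.06; nΣv² − (Σv)² = 21580.4 − 19993.96 = 1586.44
r = 1045.67 / √(1430.06 × 1586.44) = 1045.67 / 1506.2219 ≈ 0.694

0.694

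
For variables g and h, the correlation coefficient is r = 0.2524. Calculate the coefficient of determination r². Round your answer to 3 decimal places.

r² = (0.2524)² = 0.064

0.064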